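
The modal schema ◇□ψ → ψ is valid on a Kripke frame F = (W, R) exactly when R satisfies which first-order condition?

symmetry

This is frame-equivalent to ψ → □◇ψ (substitute ¬ψ for ψ and contrapose).
Suppose ψ→□◇ψ is valid. Take Rxy and set V(ψ)={x}. Then ψ at x, so □◇ψ at x, so ◇ψ at y, so some z with Ryz has ψ; z=x, i.e. Ryx.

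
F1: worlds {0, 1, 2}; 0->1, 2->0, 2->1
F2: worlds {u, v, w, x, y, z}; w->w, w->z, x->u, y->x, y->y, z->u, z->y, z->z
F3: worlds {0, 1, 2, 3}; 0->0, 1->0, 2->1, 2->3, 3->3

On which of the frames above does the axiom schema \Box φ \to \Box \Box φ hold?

The schema corresponds to transitivity: \forall x \forall y \forall z (Rxy \wedge Ryz \to Rxz).
F1: ✓.
F2: fails — Ryx and Rxu but not Ryu.
F3: fails — R21 and R10 but not R20.

F1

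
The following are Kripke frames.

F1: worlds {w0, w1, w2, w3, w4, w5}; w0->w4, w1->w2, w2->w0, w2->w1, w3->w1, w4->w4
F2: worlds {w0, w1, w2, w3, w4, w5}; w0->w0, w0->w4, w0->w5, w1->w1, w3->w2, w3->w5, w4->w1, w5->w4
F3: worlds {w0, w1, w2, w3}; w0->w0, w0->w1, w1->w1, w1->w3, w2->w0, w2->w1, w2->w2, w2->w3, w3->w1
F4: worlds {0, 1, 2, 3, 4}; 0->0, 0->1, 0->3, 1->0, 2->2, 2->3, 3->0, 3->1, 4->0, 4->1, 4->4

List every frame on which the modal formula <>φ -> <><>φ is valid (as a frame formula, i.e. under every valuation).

F3, F4

The schema corresponds to a generalized confluence (Geach) condition: forall x forall y (xRy -> exists w (y = w & x R^2 w)).
F1: fails — w1Rw2 but no w with w2=w and w1R²w.
F2: fails — w3Rw2 but no w with w2=w and w3R²w.
F3: condition met.
F4: condition met.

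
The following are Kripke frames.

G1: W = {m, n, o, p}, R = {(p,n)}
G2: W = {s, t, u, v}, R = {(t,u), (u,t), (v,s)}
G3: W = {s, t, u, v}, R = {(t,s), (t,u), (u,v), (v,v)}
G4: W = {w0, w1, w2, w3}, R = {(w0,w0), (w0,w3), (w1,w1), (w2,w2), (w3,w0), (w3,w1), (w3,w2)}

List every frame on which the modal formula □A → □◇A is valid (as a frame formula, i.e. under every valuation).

This is the axiom for a generalized confluence (Geach) condition; its first-order frame correspondent is ∀x ∀z (xRz → ∃w (xRw ∧ zRw)).
G1: fails — pRn but no w with pRw and nRw.
G2: fails — tRu but no w with tRw and uRw.
G3: fails — tRs but no w with tRw and sRw.
G4: holds.
Valid on: G4.

G4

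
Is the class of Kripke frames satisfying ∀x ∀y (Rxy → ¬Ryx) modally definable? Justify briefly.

Not definable by any modal formula

Modal frame validity is preserved under surjective bounded morphisms.
The 5-cycle (worlds 0,1,2,3,4 with 0→1→2→3→4→0) is asymmetric. Mapping every world to a single reflexive point • is a surjective bounded morphism, and the reflexive point is not asymmetric (R•• but asymmetry requires ¬R••).
Hence asymmetry is not modally definable.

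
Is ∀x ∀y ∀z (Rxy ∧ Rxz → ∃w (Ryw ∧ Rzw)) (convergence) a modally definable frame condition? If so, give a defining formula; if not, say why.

Definable; ◇□p → □◇p defines it

Yes: it is convergence, defined by the .2 schema ◇□p → □◇p.
Suppose ◇□p→□◇p is valid. Take Rxy, Rxz and set V(p)={w : Ryw}. Then □p at y so ◇□p at x, so □◇p at x, so ◇p at z, giving w with Rzw and Ryw.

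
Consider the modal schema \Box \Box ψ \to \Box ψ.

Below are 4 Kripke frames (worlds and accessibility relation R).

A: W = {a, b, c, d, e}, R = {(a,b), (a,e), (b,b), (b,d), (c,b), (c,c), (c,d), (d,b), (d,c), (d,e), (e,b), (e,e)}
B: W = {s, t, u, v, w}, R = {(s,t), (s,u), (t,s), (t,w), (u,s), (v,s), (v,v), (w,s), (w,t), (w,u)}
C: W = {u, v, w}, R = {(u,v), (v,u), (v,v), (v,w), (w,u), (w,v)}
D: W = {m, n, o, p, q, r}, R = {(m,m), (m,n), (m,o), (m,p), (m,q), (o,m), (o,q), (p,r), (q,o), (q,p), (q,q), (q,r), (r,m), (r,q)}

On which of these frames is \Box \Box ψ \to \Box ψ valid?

A, C

Frame correspondent (Sahlqvist): \forall x \forall y (Rxy \to \exists z (Rxz \wedge Rzy)) — i.e. density.
A: condition met.
B: fails — Rus but no z with Ruz and Rzs.
C: condition met.
D: fails — Rpr but no z with Rpz and Rzr.
Valid on: A, C.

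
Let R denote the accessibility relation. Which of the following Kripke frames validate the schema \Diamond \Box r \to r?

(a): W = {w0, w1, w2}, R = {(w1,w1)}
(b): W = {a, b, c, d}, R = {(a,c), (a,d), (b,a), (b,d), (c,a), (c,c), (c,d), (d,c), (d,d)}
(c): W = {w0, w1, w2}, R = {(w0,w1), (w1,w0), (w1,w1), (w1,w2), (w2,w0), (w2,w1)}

Frame correspondent (Sahlqvist): \forall x \forall y (Rxy \to Ryx) — i.e. symmetry.
(a): ✓.
(b): fails — Rba but not Rab.
(c): fails — Rw2w0 but not Rw0w2.

(a)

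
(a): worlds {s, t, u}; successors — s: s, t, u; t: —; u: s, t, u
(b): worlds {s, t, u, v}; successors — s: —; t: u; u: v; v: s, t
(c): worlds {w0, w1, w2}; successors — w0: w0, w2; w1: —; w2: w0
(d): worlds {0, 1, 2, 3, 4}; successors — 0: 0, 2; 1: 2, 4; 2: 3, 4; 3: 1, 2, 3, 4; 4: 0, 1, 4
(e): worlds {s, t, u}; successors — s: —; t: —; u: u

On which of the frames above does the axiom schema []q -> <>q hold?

(d)

Frame correspondent (Sahlqvist): forall x exists y Rxy — i.e. seriality.
(a): fails — world t has no successor.
(b): fails — world s has no successor.
(c): fails — world w1 has no successor.
(d): condition met.
(e): fails — world s has no successor.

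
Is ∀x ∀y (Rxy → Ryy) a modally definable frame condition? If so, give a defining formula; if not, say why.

Yes: it is shift-reflexivity, defined by the T□ schema □(□p → p).

Yes — defined by □(□p → p)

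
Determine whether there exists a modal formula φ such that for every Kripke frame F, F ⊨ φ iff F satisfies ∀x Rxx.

Yes — defined by □p → p

The condition is reflexivity. A defining modal formula is □p → p.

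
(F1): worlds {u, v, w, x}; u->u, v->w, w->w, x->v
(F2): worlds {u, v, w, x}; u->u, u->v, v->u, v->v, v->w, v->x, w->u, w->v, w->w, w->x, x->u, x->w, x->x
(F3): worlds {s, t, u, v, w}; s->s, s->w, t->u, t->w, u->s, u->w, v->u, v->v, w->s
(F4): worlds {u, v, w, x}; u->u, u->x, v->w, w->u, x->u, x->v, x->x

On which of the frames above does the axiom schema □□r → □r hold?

Frame correspondent (Sahlqvist): ∀x ∀y (Rxy → ∃z (Rxz ∧ Rzy)) — i.e. density.
(F1): fails — Rxv but no z with Rxz and Rzv.
(F2): condition met.
(F3): fails — Rtu but no z with Rtz and Rzu.
(F4): fails — Rvw but no z with Rvz and Rzw.

(F2)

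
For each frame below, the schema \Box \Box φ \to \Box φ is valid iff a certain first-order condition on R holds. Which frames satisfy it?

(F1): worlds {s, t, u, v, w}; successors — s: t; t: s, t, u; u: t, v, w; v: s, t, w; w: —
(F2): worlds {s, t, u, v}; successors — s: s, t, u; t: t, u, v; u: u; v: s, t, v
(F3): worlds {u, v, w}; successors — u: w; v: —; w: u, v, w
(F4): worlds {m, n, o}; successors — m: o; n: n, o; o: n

This is the axiom for density; its first-order frame correspondent is \forall x \forall y (Rxy \to \exists z (Rxz \wedge Rzy)).
(F1): fails — Ruv but no z with Ruz and Rzv.
(F2): condition met.
(F3): condition met.
(F4): fails — Rmo but no z with Rmz and Rzo.

(F2), (F3)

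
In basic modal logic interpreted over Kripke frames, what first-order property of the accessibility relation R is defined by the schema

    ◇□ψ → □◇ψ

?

Convergence

Suppose ◇□ψ→□◇ψ is valid. Take Rxy, Rxz and set V(ψ)={w : Ryw}. Then □ψ at y so ◇□ψ at x, so □◇ψ at x, so ◇ψ at z, giving w with Rzw and Ryw.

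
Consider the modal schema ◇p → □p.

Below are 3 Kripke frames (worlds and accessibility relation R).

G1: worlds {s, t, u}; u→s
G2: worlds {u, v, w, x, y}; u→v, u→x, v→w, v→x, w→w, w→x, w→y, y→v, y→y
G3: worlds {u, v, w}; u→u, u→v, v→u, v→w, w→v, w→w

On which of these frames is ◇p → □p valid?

Frame correspondent (Sahlqvist): ∀x ∀y ∀z (Rxy ∧ Rxz → y = z) — i.e. partial functionality.
G1: holds.
G2: fails — u sees both v and x.
G3: fails — u sees both u and v.
Valid on: G1.

G1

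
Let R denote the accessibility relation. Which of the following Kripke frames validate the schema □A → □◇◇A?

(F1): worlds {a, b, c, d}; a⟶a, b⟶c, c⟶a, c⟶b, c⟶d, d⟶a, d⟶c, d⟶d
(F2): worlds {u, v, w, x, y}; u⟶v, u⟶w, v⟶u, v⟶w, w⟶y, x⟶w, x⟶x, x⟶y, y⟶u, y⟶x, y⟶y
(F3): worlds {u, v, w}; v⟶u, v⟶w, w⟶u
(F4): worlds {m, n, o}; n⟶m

The schema corresponds to a generalized confluence (Geach) condition: ∀x ∀z (xRz → ∃w (xRw ∧ zR²w)).
(F1): condition met.
(F2): fails — uRw but no t with uRt and wR²t.
(F3): fails — vRu but no t with vRt and uR²t.
(F4): fails — nRm but no w with nRw and mR²w.

(F1)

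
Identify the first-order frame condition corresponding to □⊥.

emptiness of R

This schema is the Ver axiom.
Its frame correspondent is emptiness of R — ∀x ∀y ¬Rxy.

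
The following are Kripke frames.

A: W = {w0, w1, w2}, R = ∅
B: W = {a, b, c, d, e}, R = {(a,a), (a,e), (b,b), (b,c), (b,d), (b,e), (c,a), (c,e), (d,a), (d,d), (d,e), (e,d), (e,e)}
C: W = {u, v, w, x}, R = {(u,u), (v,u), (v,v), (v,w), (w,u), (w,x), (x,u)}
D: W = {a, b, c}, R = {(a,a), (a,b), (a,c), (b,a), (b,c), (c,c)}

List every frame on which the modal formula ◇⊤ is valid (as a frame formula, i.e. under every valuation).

Frame correspondent (Sahlqvist): ∀x ∃y Rxy — i.e. seriality.
A: fails — world w0 has no successor.
B: condition met.
C: condition met.
D: condition met.
Valid on: B, C, D.

B, C, D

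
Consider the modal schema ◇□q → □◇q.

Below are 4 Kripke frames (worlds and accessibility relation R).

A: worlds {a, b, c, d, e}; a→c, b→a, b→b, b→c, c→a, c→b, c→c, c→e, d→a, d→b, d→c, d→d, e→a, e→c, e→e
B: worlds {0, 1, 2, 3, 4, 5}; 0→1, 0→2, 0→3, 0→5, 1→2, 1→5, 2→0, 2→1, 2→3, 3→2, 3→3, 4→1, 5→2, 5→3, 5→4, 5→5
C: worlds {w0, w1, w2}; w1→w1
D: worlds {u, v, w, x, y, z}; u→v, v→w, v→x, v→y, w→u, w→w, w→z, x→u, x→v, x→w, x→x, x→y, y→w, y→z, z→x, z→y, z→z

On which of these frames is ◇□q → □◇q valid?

A, C

This is the axiom for convergence; its first-order frame correspondent is ∀x ∀y ∀z (Rxy ∧ Rxz → ∃w (Ryw ∧ Rzw)).
A: holds.
B: fails — R02 and R01 but 2 and 1 have no common successor.
C: holds.
D: fails — Rww and Rwu but w and u have no common successor.
Valid on: A, C.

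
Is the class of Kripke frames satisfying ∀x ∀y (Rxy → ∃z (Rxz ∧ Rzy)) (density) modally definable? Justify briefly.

Yes — defined by □□q → □q

Yes: it is density, defined by the C4 schema □□q → □q.
Suppose □□q→□q is valid. Take Rxy and set V(q)={w : xR²w}. Then □□q at x, so □q at x, so q at y, i.e. ∃z(Rxz∧Rzy).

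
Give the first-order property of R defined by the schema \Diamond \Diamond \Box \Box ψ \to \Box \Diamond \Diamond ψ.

This is a Sahlqvist (Geach-type) schema ◇^2□^2ψ → □^1◇^2ψ.
Minimal-valuation argument: fix x; take any y with xR^2y and any z with xR^1z. Set V(ψ) to the set of worlds R-reachable from y in exactly 2 steps. Then □^2ψ holds at y, so the antecedent holds at x; validity forces ◇^2ψ at z, giving a w with zR^2w and yR^2w.
First-order correspondent: \forall x \forall y \forall z ((x R^2 y \wedge xRz) \to \exists w (y R^2 w \wedge z R^2 w)).

\forall x \forall y \forall z ((x R^2 y \wedge xRz) \to \exists w (y R^2 w \wedge z R^2 w))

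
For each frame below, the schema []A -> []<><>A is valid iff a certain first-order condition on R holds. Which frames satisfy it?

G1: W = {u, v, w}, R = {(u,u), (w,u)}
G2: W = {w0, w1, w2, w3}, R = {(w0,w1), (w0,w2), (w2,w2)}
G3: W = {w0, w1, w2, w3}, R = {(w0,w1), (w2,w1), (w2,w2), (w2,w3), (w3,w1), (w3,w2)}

This is the axiom for a generalized confluence (Geach) condition; its first-order frame correspondent is forall x forall z (xRz -> exists w (xRw & z R^2 w)).
G1: ✓.
G2: fails — w0Rw1 but no w with w0Rw and w1R²w.
G3: fails — w0Rw1 but no w with w0Rw and w1R²w.
Valid on: G1.

G1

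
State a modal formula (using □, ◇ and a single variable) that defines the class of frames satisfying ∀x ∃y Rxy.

□s → ◇s

The condition is seriality. The D schema □s → ◇s defines it.
Suppose □s→◇s is valid. At any x set V(s)=W. Then □s at x, so ◇s at x, so x has a successor.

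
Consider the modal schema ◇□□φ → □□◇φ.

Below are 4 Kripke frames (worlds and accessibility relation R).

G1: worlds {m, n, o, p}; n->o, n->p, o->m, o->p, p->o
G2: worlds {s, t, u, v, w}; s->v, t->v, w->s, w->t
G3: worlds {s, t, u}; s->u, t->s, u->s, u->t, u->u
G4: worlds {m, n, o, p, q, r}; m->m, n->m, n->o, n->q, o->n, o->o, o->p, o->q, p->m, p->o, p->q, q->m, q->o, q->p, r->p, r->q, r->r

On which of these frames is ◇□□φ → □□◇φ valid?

The schema corresponds to a generalized confluence (Geach) condition: ∀x ∀y ∀z ((xRy ∧ xR²z) → ∃w (yR²w ∧ zRw)).
G1: fails — nRo, nR²m but no w with oR²w and mRw.
G2: fails — wRs, wR²v but no w* with sR²w* and vRw*.
G3: fails — uRt, uR²t but no w with tR²w and tRw.
G4: fails — nRm, nR²o but no w with mR²w and oRw.
Valid on no frame.

none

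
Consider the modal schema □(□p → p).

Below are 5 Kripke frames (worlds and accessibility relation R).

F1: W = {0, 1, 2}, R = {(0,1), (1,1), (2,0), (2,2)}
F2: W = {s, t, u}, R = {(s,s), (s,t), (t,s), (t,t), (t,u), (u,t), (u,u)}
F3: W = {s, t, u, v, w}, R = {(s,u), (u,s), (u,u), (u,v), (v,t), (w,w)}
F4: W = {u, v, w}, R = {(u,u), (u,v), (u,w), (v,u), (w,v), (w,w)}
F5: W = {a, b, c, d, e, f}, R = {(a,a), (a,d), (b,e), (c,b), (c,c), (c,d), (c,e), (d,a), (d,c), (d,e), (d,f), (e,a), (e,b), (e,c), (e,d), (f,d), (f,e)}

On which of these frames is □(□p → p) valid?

F2

The schema corresponds to shift-reflexivity: ∀x ∀y (Rxy → Ryy).
F1: fails — R20 but not R00.
F2: condition met.
F3: fails — Ruv but not Rvv.
F4: fails — Ruv but not Rvv.
F5: fails — Reb but not Rbb.
Valid on: F2.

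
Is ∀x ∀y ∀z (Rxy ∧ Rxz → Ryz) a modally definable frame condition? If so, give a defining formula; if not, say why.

The condition is the Euclidean property. A defining modal formula is ◇p → □◇p.
Suppose ◇p→□◇p is valid. Take Rxy, Rxz and set V(p)={y}. Then ◇p at x, so □◇p at x, so ◇p at z, so some w with Rzw has p; w=y, i.e. Rzy. By symmetry of the argument, Ryz.

Definable; ◇p → □◇p defines it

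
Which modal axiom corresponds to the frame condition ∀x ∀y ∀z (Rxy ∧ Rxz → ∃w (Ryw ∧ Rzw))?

◇□q → □◇q

The condition is convergence. The .2 schema ◇□q → □◇q defines it.
Suppose ◇□q→□◇q is valid. Take Rxy, Rxz and set V(q)={w : Ryw}. Then □q at y so ◇□q at x, so □◇q at x, so ◇q at z, giving w with Rzw and Ryw.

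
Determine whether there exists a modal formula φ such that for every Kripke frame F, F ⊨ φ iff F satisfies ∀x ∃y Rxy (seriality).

This is a Sahlqvist condition; the D axiom □r → ◇r defines it.
Suppose □r→◇r is valid. At any x set V(r)=W. Then □r at x, so ◇r at x, so x has a successor.

Yes — defined by □r → ◇r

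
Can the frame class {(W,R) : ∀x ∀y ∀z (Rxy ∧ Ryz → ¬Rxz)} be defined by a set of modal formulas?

Any modally definable frame class is closed under surjective bounded morphisms.
The 3-cycle (worlds 0,1,2 with 0→1→2→0) is intransitive. Mapping every world to a single reflexive point • is a surjective bounded morphism; the reflexive point is not intransitive (R••∧R•• but R••).
Hence intransitivity is not modally definable.

Not modally definable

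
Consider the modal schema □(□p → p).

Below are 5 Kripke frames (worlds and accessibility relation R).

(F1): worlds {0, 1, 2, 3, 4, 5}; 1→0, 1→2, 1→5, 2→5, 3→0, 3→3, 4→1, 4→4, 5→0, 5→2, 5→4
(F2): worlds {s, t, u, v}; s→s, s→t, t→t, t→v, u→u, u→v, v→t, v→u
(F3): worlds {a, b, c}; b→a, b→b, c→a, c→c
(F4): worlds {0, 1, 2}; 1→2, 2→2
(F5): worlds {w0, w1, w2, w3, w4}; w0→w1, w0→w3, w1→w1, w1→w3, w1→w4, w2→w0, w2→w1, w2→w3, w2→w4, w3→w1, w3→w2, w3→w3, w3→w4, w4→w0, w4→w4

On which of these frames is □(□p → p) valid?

(F4)

Frame correspondent (Sahlqvist): ∀x ∀y (Rxy → Ryy) — i.e. shift-reflexivity.
(F1): fails — R10 but not R00.
(F2): fails — Ruv but not Rvv.
(F3): fails — Rca but not Raa.
(F4): holds.
(F5): fails — Rw3w2 but not Rw2w2.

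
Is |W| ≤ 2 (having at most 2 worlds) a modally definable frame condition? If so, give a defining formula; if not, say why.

No

If a class were modally definable it would be closed under disjoint unions (Goldblatt–Thomason).
Any modal formula valid on each of 3 disjoint one-world frames is valid on their disjoint union (validity is preserved under disjoint unions). Each one-world frame has |W|=1≤2, but the union has |W|=3.
So no modal formula (or set of formulas) defines exactly the |W|≤2 frames.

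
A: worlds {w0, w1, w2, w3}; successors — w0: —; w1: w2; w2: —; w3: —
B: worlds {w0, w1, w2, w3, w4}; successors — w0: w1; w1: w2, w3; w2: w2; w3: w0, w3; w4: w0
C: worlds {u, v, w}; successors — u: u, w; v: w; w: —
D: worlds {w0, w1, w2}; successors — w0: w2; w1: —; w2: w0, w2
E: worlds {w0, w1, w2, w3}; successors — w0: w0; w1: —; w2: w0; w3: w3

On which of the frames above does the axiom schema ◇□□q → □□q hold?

The schema corresponds to a generalized confluence (Geach) condition: ∀x ∀y ∀z ((xRy ∧ xR²z) → ∃w (yR²w ∧ z = w)).
A: holds.
B: fails — w1Rw2, w1R²w0 but no w with w2R²w and w0=w.
C: fails — uRw, uR²u but no t with wR²t and u=t.
D: holds.
E: holds.

A, D, E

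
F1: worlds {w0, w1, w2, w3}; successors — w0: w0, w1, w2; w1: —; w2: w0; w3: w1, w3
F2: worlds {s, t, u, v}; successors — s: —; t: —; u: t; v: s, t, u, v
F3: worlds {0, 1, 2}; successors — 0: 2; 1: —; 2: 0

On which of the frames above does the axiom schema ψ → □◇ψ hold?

This is the axiom for symmetry; its first-order frame correspondent is ∀x ∀y (Rxy → Ryx).
F1: fails — Rw3w1 but not Rw1w3.
F2: fails — Rut but not Rtu.
F3: holds.
Valid on: F3.

F3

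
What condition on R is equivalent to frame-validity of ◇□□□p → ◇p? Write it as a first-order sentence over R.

∀x ∀y (xRy → ∃w (yR³w ∧ xRw))

This is a Sahlqvist (Geach-type) schema ◇^1□^3p → □^0◇^1p.
Minimal-valuation argument: fix x; take any y with xR^1y and any z with xR^0z. Set V(p) to the set of worlds R-reachable from y in exactly 3 steps. Then □^3p holds at y, so the antecedent holds at x; validity forces ◇^1p at z, giving a w with zR^1w and yR^3w.
First-order correspondent: ∀x ∀y (xRy → ∃w (yR³w ∧ xRw)).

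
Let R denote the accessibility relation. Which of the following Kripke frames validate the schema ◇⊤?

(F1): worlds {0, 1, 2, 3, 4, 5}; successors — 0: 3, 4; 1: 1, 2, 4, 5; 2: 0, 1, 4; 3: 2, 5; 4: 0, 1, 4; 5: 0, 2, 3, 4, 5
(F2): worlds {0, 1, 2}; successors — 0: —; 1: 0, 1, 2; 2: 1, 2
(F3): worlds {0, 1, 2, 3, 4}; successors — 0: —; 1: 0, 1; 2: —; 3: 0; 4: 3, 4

(F1)

This is the axiom for seriality; its first-order frame correspondent is ∀x ∃y Rxy.
(F1): satisfies the condition.
(F2): fails — world 0 has no successor.
(F3): fails — world 0 has no successor.
Valid on: (F1).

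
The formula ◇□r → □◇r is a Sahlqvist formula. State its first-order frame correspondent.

convergence: ∀x ∀y ∀z (Rxy ∧ Rxz → ∃w (Ryw ∧ Rzw))

Suppose ◇□r→□◇r is valid. Take Rxy, Rxz and set V(r)={w : Ryw}. Then □r at y so ◇□r at x, so □◇r at x, so ◇r at z, giving w with Rzw and Ryw.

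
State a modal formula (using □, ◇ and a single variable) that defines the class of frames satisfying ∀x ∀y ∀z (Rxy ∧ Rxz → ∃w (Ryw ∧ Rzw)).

This is convergence; the standard corresponding axiom is .2: ◇□ψ → □◇ψ.
Suppose ◇□ψ→□◇ψ is valid. Take Rxy, Rxz and set V(ψ)={w : Ryw}. Then □ψ at y so ◇□ψ at x, so □◇ψ at x, so ◇ψ at z, giving w with Rzw and Ryw.

◇□ψ → □◇ψ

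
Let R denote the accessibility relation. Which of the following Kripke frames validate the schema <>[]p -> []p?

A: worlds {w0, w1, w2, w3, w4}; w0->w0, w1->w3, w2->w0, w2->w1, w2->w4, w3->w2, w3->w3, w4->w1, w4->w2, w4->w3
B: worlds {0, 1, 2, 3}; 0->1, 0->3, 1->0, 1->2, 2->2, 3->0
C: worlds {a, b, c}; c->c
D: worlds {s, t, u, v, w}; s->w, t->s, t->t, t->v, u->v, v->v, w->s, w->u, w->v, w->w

C

The schema corresponds to a generalized confluence (Geach) condition: forall x forall y forall z ((xRy & xRz) -> exists w (yRw & z = w)).
A: fails — w2Rw0, w2Rw1 but no w with w0Rw and w1=w.
B: fails — 0R1, 0R1 but no w with 1Rw and 1=w.
C: ✓.
D: fails — tRs, tRs but no w* with sRw* and s=w*.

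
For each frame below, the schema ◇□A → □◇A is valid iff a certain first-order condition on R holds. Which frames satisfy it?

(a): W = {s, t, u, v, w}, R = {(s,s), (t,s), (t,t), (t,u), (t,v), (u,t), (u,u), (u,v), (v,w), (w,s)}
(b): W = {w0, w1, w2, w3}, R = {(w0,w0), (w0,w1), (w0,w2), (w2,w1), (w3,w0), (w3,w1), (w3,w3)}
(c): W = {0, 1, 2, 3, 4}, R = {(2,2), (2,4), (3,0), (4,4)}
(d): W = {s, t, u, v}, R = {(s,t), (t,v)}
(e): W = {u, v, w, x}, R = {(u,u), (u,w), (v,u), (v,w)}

none

This is the axiom for convergence; its first-order frame correspondent is ∀x ∀y ∀z (Rxy ∧ Rxz → ∃w (Ryw ∧ Rzw)).
(a): fails — Rtv and Rts but v and s have no common successor.
(b): fails — Rw0w1 and Rw0w1 but w1 and w1 have no common successor.
(c): fails — R30 and R30 but 0 and 0 have no common successor.
(d): fails — Rtv and Rtv but v and v have no common successor.
(e): fails — Ruw and Ruw but w and w have no common successor.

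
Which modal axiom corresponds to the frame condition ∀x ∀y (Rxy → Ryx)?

The condition is symmetry. The B schema p → □◇p defines it.
Suppose p→□◇p is valid. Take Rxy and set V(p)={x}. Then p at x, so □◇p at x, so ◇p at y, so some z with Ryz has p; z=x, i.e. Ryx.

p → □◇p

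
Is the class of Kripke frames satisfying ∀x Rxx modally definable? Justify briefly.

Yes, by □p → p

This is a Sahlqvist condition; the T axiom □p → p defines it.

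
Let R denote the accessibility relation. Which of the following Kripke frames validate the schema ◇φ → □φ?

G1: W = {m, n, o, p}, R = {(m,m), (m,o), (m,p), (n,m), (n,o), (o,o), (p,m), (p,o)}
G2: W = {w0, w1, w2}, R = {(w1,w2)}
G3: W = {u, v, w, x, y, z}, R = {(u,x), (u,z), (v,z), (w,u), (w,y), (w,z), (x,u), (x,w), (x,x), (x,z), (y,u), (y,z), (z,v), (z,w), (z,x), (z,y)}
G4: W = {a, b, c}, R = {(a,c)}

G2, G4

This is the axiom for partial functionality; its first-order frame correspondent is ∀x ∀y ∀z (Rxy ∧ Rxz → y = z).
G1: fails — m sees both m and o.
G2: holds.
G3: fails — u sees both x and z.
G4: holds.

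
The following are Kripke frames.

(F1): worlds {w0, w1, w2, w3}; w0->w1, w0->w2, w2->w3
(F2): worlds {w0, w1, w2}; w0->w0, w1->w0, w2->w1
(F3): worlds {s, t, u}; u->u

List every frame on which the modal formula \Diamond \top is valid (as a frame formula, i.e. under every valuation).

(F2)

Frame correspondent (Sahlqvist): \forall x \exists y Rxy — i.e. seriality.
(F1): fails — world w1 has no successor.
(F2): satisfies the condition.
(F3): fails — world s has no successor.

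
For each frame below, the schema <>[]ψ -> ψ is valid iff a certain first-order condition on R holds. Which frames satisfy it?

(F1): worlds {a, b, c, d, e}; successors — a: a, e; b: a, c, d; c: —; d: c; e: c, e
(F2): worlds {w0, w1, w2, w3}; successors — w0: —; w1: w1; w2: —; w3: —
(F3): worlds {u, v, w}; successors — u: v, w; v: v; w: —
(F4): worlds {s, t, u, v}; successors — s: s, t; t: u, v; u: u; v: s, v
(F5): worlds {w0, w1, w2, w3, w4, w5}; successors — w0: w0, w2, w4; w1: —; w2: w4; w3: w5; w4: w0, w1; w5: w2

(F2)

Frame correspondent (Sahlqvist): forall x forall y (Rxy -> Ryx) — i.e. symmetry.
(F1): fails — Rbc but not Rcb.
(F2): ✓.
(F3): fails — Ruv but not Rvu.
(F4): fails — Rtv but not Rvt.
(F5): fails — Rw2w4 but not Rw4w2.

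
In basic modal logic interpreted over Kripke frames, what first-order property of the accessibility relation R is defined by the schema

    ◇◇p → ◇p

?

This schema is equivalent to the 4 axiom □p → □□p.
Its frame correspondent is transitivity — ∀x ∀y ∀z (Rxy ∧ Ryz → Rxz).

transitivity: ∀x ∀y ∀z (Rxy ∧ Ryz → Rxz)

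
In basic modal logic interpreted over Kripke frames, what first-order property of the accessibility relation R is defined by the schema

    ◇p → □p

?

Suppose ◇p→□p is valid. Take Rxy, Rxz and set V(p)={y}. Then ◇p at x, so □p at x, so p at z, i.e. z=y.

Partial functionality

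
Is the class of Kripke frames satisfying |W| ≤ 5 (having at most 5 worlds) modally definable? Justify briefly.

Not modally definable

Any modally definable frame class is closed under disjoint unions.
Any modal formula valid on each of 6 disjoint one-world frames is valid on their disjoint union (validity is preserved under disjoint unions). Each one-world frame has |W|=1≤5, but the union has |W|=6.
So no modal formula (or set of formulas) defines exactly the |W|≤5 frames.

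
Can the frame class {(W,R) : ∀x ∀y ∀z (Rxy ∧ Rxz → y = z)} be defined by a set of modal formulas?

Yes: it is partial functionality, defined by the CD schema ◇r → □r.

Yes, by ◇r → □r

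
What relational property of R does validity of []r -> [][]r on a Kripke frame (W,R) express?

Transitivity

This schema is the 4 axiom.
Its frame correspondent is transitivity — forall x forall y forall z (Rxy & Ryz -> Rxz).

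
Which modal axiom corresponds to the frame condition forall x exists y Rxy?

The condition is seriality. The D schema □r → ◇r defines it.
Suppose □r→◇r is valid. At any x set V(r)=W. Then □r at x, so ◇r at x, so x has a successor.

□r → ◇r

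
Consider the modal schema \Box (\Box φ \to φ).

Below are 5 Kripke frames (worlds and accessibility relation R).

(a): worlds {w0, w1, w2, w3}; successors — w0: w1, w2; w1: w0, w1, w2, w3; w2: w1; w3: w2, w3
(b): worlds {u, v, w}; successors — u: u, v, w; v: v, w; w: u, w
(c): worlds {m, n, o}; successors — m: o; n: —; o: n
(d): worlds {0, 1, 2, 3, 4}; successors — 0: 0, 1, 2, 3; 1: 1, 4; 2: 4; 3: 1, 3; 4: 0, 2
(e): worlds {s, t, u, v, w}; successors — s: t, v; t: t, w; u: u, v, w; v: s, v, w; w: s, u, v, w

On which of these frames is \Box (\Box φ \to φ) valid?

This is the axiom for shift-reflexivity; its first-order frame correspondent is \forall x \forall y (Rxy \to Ryy).
(a): fails — Rw1w2 but not Rw2w2.
(b): satisfies the condition.
(c): fails — Ron but not Rnn.
(d): fails — R02 but not R22.
(e): fails — Rvs but not Rss.
Valid on: (b).

(b)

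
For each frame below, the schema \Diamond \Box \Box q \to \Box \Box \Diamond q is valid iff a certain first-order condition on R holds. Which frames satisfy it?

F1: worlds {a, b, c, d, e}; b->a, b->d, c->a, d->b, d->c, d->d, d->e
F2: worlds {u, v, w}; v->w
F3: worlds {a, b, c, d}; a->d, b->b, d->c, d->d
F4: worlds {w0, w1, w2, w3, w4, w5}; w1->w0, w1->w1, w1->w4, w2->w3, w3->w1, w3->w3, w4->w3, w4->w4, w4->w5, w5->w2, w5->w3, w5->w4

F2

This is the axiom for a generalized confluence (Geach) condition; its first-order frame correspondent is \forall x \forall y \forall z ((xRy \wedge x R^2 z) \to \exists w (y R^2 w \wedge zRw)).
F1: fails — bRa, bR²b but no w with aR²w and bRw.
F2: condition met.
F3: fails — aRd, aR²c but no w with dR²w and cRw.
F4: fails — w1Rw0, w1R²w0 but no w with w0R²w and w0Rw.
Valid on: F2.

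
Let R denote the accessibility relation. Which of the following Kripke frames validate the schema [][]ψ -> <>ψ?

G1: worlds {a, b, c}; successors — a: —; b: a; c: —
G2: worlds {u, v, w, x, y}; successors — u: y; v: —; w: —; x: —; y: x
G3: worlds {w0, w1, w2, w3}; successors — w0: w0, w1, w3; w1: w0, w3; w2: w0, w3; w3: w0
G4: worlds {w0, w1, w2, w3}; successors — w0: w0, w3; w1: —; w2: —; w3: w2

The schema corresponds to a generalized confluence (Geach) condition: forall x exists w (x R^2 w & xRw).
G1: fails — at a but no w with aR²w and aRw.
G2: fails — at u but no t with uR²t and uRt.
G3: condition met.
G4: fails — at w1 but no w with w1R²w and w1Rw.
Valid on: G3.

G3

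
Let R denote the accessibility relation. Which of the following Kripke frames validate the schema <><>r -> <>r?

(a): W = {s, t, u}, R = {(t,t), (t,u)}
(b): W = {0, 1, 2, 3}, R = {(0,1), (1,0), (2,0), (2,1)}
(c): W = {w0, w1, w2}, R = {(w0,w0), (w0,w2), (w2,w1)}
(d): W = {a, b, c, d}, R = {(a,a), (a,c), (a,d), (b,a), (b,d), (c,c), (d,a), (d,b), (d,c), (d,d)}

(a)

Frame correspondent (Sahlqvist): forall x forall y forall z (Rxy & Ryz -> Rxz) — i.e. transitivity.
(a): ✓.
(b): fails — R01 and R10 but not R00.
(c): fails — Rw0w2 and Rw2w1 but not Rw0w1.
(d): fails — Rba and Rac but not Rbc.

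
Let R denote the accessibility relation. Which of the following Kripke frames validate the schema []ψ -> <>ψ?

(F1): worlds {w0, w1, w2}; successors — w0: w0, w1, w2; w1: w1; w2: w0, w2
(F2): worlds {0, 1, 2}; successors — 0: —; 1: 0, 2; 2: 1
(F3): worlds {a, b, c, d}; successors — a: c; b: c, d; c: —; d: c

(F1)

Frame correspondent (Sahlqvist): forall x exists y Rxy — i.e. seriality.
(F1): condition met.
(F2): fails — world 0 has no successor.
(F3): fails — world c has no successor.
Valid on: (F1).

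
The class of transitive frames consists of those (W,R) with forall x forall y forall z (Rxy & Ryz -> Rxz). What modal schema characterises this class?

The condition is transitivity. The 4 schema □r → □□r defines it.
Suppose □r→□□r is valid. Take Rxy, Ryz and set V(r)={w : Rxw}. Then □r at x, so □□r at x, so □r at y, so r at z, i.e. Rxz.

□r → □□r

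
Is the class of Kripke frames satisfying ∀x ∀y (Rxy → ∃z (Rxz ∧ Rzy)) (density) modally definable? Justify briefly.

Yes: it is density, defined by the C4 schema □□r → □r.
Suppose □□r→□r is valid. Take Rxy and set V(r)={w : xR²w}. Then □□r at x, so □r at x, so r at y, i.e. ∃z(Rxz∧Rzy).

Definable; □□r → □r defines it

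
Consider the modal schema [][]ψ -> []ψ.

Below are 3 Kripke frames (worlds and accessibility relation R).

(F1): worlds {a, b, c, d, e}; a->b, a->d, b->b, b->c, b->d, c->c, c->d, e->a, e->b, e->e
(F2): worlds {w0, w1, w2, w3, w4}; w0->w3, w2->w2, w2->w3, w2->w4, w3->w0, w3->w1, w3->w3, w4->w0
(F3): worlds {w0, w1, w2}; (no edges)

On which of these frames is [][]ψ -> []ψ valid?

The schema corresponds to density: forall x forall y (Rxy -> exists z (Rxz & Rzy)).
(F1): condition met.
(F2): fails — Rw4w0 but no z with Rw4z and Rzw0.
(F3): condition met.

(F1), (F3)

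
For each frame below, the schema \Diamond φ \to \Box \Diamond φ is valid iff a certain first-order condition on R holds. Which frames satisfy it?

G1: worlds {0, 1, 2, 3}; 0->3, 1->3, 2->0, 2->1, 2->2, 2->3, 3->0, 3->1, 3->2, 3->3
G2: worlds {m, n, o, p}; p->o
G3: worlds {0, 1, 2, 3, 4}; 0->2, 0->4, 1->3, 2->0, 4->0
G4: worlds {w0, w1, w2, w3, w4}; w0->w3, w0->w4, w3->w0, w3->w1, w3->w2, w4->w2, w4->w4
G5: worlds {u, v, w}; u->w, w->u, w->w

none

This is the axiom for the Euclidean property; its first-order frame correspondent is \forall x \forall y \forall z (Rxy \wedge Rxz \to Ryz).
G1: fails — R20 and R20 but not R00.
G2: fails — Rpo and Rpo but not Roo.
G3: fails — R02 and R02 but not R22.
G4: fails — Rw0w4 and Rw0w3 but not Rw4w3.
G5: fails — Rwu and Rwu but not Ruu.
Valid on no frame.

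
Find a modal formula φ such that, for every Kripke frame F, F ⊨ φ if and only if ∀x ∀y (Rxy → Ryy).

The condition is shift-reflexivity. The T□ schema □(□r → r) defines it.
Suppose □(□r→r) is valid. Take Rxy and set V(r)={w : Ryw}. Then at y, □r holds; since □(□r→r) at x, □r→r at y, so r at y, i.e. Ryy.

□(□r → r)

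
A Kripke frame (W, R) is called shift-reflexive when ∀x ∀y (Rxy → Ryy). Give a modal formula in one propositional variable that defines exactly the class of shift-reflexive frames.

The condition is shift-reflexivity. The T□ schema □(□p → p) defines it.

□(□p → p)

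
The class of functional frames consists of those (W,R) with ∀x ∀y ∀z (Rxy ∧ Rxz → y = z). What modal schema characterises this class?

◇ψ → □ψ

This is partial functionality; the standard corresponding axiom is CD: ◇ψ → □ψ.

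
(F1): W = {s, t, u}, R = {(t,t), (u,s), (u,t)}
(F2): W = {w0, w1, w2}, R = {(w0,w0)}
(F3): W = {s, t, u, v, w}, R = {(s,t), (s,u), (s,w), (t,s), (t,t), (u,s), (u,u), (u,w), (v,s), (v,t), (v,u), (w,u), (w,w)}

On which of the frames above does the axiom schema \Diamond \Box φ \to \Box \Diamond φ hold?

(F2)

The schema corresponds to convergence: \forall x \forall y \forall z (Rxy \wedge Rxz \to \exists w (Ryw \wedge Rzw)).
(F1): fails — Rus and Rus but s and s have no common successor.
(F2): satisfies the condition.
(F3): fails — Rsw and Rst but w and t have no common successor.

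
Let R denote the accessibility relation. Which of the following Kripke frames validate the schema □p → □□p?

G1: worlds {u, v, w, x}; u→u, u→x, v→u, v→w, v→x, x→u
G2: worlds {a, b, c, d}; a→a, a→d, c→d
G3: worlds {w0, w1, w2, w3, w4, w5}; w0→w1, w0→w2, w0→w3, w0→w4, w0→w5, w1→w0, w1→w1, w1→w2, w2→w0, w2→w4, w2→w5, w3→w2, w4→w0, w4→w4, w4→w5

G2

The schema corresponds to transitivity: ∀x ∀y ∀z (Rxy ∧ Ryz → Rxz).
G1: fails — Rxu and Rux but not Rxx.
G2: holds.
G3: fails — Rw1w0 and Rw0w4 but not Rw1w4.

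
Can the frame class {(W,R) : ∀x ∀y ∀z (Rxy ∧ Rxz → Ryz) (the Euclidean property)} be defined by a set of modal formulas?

This is a Sahlqvist condition; the 5 axiom ◇p → □◇p defines it.
Suppose ◇p→□◇p is valid. Take Rxy, Rxz and set V(p)={y}. Then ◇p at x, so □◇p at x, so ◇p at z, so some w with Rzw has p; w=y, i.e. Rzy. By symmetry of the argument, Ryz.

Yes, by ◇p → □◇p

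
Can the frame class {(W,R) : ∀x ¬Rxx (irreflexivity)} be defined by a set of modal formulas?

Any modally definable frame class is closed under surjective bounded morphisms.
The 3-cycle (worlds w0,w1,w2 with w0→w1→w2→w0) is irreflexive, and the map sending every world to a single reflexive point • is a surjective bounded morphism (forth: every edge maps to (•,•); back: every world has a successor). So any modal formula valid on the 3-cycle is also valid on the reflexive point, which is not irreflexive.
So no modal formula (or set of formulas) defines exactly the irreflexive frames.

Not modally definable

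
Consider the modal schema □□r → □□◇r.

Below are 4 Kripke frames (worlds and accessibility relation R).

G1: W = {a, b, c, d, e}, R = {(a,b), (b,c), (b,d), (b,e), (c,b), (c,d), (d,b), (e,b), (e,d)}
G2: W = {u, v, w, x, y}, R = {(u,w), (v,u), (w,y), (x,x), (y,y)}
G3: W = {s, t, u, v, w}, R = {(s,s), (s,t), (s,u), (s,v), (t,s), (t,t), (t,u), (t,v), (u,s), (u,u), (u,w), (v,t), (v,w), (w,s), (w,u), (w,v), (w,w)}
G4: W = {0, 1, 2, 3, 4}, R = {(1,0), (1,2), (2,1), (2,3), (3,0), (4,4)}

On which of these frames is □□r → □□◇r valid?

The schema corresponds to a generalized confluence (Geach) condition: ∀x ∀z (xR²z → ∃w (xR²w ∧ zRw)).
G1: fails — aR²d but no w with aR²w and dRw.
G2: fails — vR²w but no t with vR²t and wRt.
G3: ✓.
G4: fails — 1R²1 but no w with 1R²w and 1Rw.
Valid on: G3.

G3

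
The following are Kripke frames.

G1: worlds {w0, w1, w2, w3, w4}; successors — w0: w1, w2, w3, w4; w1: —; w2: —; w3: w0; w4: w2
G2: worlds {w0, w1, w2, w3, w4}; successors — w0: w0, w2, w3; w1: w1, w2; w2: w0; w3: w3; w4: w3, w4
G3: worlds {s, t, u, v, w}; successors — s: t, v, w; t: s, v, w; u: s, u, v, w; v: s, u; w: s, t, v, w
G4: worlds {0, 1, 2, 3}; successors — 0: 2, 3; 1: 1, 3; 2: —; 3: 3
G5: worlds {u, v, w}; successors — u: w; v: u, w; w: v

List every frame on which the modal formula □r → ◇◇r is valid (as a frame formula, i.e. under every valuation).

G2, G3

Frame correspondent (Sahlqvist): ∀x ∃w (xRw ∧ xR²w) — i.e. a generalized confluence (Geach) condition.
G1: fails — at w1 but no w with w1Rw and w1R²w.
G2: holds.
G3: holds.
G4: fails — at 2 but no w with 2Rw and 2R²w.
G5: fails — at u but no t with uRt and uR²t.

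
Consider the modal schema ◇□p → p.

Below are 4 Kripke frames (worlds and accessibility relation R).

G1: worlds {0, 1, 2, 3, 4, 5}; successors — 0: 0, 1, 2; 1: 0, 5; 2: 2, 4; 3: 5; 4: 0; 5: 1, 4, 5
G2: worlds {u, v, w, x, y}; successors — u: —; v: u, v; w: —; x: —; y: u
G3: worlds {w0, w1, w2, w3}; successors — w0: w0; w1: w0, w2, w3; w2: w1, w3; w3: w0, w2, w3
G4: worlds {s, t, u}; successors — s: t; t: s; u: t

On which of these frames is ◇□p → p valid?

The schema corresponds to symmetry: ∀x ∀y (Rxy → Ryx).
G1: fails — R02 but not R20.
G2: fails — Rvu but not Ruv.
G3: fails — Rw1w0 but not Rw0w1.
G4: fails — Rut but not Rtu.
Valid on no frame.

none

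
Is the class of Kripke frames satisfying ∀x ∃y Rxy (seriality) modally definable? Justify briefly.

Yes: it is seriality, defined by the D schema □q → ◇q.
Suppose □q→◇q is valid. At any x set V(q)=W. Then □q at x, so ◇q at x, so x has a successor.

Yes — defined by □q → ◇q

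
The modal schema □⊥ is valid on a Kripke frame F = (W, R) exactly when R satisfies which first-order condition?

□⊥ is valid iff no world has any successor (otherwise □⊥ fails at any world with one).

Emptiness of R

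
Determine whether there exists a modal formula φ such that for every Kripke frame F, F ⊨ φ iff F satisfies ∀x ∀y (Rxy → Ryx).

Yes — defined by r → □◇r

This is a Sahlqvist condition; the B axiom r → □◇r defines it.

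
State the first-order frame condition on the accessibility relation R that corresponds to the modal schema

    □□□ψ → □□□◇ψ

∀x ∀z (xR³z → ∃w (xR³w ∧ zRw))

This is a Sahlqvist (Geach-type) schema ◇^0□^3ψ → □^3◇^1ψ.
Minimal-valuation argument: fix x; take any y with xR^0y and any z with xR^3z. Set V(ψ) to the set of worlds R-reachable from y in exactly 3 steps. Then □^3ψ holds at y, so the antecedent holds at x; validity forces ◇^1ψ at z, giving a w with zR^1w and yR^3w.
First-order correspondent: ∀x ∀z (xR³z → ∃w (xR³w ∧ zRw)).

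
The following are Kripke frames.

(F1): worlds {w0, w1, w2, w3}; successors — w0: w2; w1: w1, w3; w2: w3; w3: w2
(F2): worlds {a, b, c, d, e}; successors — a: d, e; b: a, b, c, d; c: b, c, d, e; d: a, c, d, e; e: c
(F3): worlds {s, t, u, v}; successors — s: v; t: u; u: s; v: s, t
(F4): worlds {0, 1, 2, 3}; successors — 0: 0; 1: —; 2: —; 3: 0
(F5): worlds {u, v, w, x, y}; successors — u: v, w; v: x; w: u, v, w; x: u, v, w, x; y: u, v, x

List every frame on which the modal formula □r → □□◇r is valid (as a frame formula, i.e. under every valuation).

(F4)

The schema corresponds to a generalized confluence (Geach) condition: ∀x ∀z (xR²z → ∃w (xRw ∧ zRw)).
(F1): fails — w1R²w3 but no w with w1Rw and w3Rw.
(F2): fails — aR²e but no w with aRw and eRw.
(F3): fails — sR²t but no w with sRw and tRw.
(F4): condition met.
(F5): fails — uR²v but no t with uRt and vRt.
Valid on: (F4).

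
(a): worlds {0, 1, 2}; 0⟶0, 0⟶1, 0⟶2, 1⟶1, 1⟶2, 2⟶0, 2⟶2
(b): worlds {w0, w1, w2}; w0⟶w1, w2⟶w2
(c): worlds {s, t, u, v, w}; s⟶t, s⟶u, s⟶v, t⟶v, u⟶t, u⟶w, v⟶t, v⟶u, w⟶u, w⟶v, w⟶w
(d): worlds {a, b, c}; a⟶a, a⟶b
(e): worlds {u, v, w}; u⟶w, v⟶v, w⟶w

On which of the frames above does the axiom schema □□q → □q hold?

This is the axiom for density; its first-order frame correspondent is ∀x ∀y (Rxy → ∃z (Rxz ∧ Rzy)).
(a): condition met.
(b): fails — Rw0w1 but no z with Rw0z and Rzw1.
(c): fails — Rtv but no z with Rtz and Rzv.
(d): condition met.
(e): condition met.
Valid on: (a), (d), (e).

(a), (d), (e)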